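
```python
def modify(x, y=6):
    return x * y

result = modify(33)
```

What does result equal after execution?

Step 1: modify(33) uses default y = 6.
Step 2: Returns 33 * 6 = 198.
Step 3: result = 198

The answer is 198.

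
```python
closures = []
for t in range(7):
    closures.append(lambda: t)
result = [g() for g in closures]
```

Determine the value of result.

Step 1: All 7 lambdas share the same variable t.
Step 2: After the loop, t = 6.
Step 3: Each call returns 6. result = [6, 6, 6, 6, 6, 6, 6]

The answer is [6, 6, 6, 6, 6, 6, 6].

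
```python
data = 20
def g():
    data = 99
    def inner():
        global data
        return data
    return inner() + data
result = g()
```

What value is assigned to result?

Step 1: Global data = 20. g() shadows with local data = 99.
Step 2: inner() uses global keyword, so inner() returns global data = 20.
Step 3: g() returns 20 + 99 = 119

The answer is 119.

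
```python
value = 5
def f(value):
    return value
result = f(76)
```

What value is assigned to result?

Step 1: Global value = 5.
Step 2: f(76) takes parameter value = 76, which shadows the global.
Step 3: result = 76

The answer is 76.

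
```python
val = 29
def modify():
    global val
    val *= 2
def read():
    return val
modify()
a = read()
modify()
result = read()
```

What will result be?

Step 1: val = 29.
Step 2: First modify(): val = 29 * 2 = 58.
Step 3: Second modify(): val = 58 * 2 = 116.
Step 4: read() returns 116

The answer is 116.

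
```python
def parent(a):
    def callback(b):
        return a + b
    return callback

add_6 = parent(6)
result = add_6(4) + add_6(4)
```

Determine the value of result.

Step 1: add_6 captures a = 6.
Step 2: add_6(4) = 6 + 4 = 10, called twice.
Step 3: result = 10 + 10 = 20

The answer is 20.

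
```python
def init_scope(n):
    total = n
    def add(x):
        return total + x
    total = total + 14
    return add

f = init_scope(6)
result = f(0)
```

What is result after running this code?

Step 1: init_scope(6) sets total = 6, then total = 6 + 14 = 20.
Step 2: Closures capture by reference, so add sees total = 20.
Step 3: f(0) returns 20 + 0 = 20

The answer is 20.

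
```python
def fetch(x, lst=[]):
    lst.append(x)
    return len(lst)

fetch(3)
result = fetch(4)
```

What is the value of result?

Step 1: Mutable default list persists between calls.
Step 2: First call: lst = [3], len = 1. Second call: lst = [3, 4], len = 2.
Step 3: result = 2

The answer is 2.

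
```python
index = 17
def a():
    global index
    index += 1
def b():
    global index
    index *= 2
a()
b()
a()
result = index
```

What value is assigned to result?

Step 1: index = 17.
Step 2: a(): index = 17 + 1 = 18.
Step 3: b(): index = 18 * 2 = 36.
Step 4: a(): index = 36 + 1 = 37

The answer is 37.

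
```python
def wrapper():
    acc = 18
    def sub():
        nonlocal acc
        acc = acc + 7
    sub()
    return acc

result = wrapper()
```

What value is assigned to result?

Step 1: wrapper() sets acc = 18.
Step 2: sub() uses nonlocal to modify acc in wrapper's scope: acc = 18 + 7 = 25.
Step 3: wrapper() returns the modified acc = 25

The answer is 25.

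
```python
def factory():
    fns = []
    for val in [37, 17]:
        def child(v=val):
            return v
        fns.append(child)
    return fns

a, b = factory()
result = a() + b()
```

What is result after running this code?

Step 1: Default argument v=val captures val at each iteration.
Step 2: a() returns 37 (captured at first iteration), b() returns 17 (captured at second).
Step 3: result = 37 + 17 = 54

The answer is 54.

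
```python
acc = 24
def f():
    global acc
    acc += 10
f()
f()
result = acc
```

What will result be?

Step 1: acc = 24.
Step 2: First f(): acc = 24 + 10 = 34.
Step 3: Second f(): acc = 34 + 10 = 44. result = 44

The answer is 44.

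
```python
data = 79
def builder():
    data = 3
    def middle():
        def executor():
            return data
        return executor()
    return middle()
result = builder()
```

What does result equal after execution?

Step 1: builder() defines data = 3. middle() and executor() have no local data.
Step 2: executor() checks local (none), enclosing middle() (none), enclosing builder() and finds data = 3.
Step 3: result = 3

The answer is 3.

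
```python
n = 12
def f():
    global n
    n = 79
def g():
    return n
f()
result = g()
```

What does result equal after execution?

Step 1: n = 12.
Step 2: f() sets global n = 79.
Step 3: g() reads global n = 79. result = 79

The answer is 79.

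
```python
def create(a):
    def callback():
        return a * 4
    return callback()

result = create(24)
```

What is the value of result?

Step 1: create(24) binds parameter a = 24.
Step 2: callback() accesses a = 24 from enclosing scope.
Step 3: result = 24 * 4 = 96

The answer is 96.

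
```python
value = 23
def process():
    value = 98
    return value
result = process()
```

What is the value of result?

Step 1: Global value = 23.
Step 2: process() creates local value = 98, shadowing the global.
Step 3: Returns local value = 98. result = 98

The answer is 98.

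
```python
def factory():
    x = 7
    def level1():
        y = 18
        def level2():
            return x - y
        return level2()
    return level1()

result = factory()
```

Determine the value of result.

Step 1: x = 7 in factory. y = 18 in level1.
Step 2: level2() reads x = 7 and y = 18 from enclosing scopes.
Step 3: result = 7 - 18 = -11

The answer is -11.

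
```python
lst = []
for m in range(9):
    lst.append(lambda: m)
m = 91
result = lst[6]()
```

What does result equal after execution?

Step 1: Lambdas capture the variable m by reference, not by value.
Step 2: After the loop, m is reassigned to 91.
Step 3: lst[6]() looks up the current m = 91. result = 91

The answer is 91.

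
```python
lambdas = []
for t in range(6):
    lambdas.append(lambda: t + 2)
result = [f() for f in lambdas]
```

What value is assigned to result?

Step 1: All lambdas capture t by reference. After the loop, t = 5.
Step 2: Each call returns 5 + 2 = 7.
Step 3: result = [7, 7, 7, 7, 7, 7]

The answer is [7, 7, 7, 7, 7, 7].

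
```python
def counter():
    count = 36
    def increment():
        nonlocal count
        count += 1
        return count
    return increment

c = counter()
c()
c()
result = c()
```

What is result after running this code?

Step 1: counter() creates closure with count = 36.
Step 2: Each c() call increments count via nonlocal. After 3 calls: 36 + 3 = 39.
Step 3: result = 39

The answer is 39.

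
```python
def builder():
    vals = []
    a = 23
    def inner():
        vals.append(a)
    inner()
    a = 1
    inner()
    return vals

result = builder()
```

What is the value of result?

Step 1: a = 23. inner() appends current a to vals.
Step 2: First inner(): appends 23. Then a = 1.
Step 3: Second inner(): appends 1 (closure sees updated a). result = [23, 1]

The answer is [23, 1].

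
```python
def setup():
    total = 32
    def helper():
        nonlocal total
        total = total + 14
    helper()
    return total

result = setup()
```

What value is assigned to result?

Step 1: setup() sets total = 32.
Step 2: helper() uses nonlocal to modify total in setup's scope: total = 32 + 14 = 46.
Step 3: setup() returns the modified total = 46

The answer is 46.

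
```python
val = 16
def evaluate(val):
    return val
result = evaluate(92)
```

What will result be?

Step 1: Global val = 16.
Step 2: evaluate(92) takes parameter val = 92, which shadows the global.
Step 3: result = 92

The answer is 92.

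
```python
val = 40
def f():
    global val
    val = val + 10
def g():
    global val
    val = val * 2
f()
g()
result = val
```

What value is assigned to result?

Step 1: val = 40.
Step 2: f() adds 10: val = 40 + 10 = 50.
Step 3: g() doubles: val = 50 * 2 = 100.
Step 4: result = 100

The answer is 100.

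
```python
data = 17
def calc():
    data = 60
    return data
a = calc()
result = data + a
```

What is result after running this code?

Step 1: Global data = 17. calc() returns local data = 60.
Step 2: a = 60. Global data still = 17.
Step 3: result = 17 + 60 = 77

The answer is 77.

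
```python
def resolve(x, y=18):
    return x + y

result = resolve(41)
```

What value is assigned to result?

Step 1: resolve(41) uses default y = 18.
Step 2: Returns 41 + 18 = 59.
Step 3: result = 59

The answer is 59.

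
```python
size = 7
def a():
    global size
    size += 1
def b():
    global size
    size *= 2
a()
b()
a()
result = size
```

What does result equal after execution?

Step 1: size = 7.
Step 2: a(): size = 7 + 1 = 8.
Step 3: b(): size = 8 * 2 = 16.
Step 4: a(): size = 16 + 1 = 17

The answer is 17.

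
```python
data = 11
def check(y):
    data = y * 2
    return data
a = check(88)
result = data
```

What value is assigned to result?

Step 1: Global data = 11.
Step 2: check(88) creates local data = 88 * 2 = 176.
Step 3: Global data unchanged because no global keyword. result = 11

The answer is 11.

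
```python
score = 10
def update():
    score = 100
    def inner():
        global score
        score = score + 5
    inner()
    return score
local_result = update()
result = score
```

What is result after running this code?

Step 1: Global score = 10. update() creates local score = 100.
Step 2: inner() declares global score and adds 5: global score = 10 + 5 = 15.
Step 3: update() returns its local score = 100 (unaffected by inner).
Step 4: result = global score = 15

The answer is 15.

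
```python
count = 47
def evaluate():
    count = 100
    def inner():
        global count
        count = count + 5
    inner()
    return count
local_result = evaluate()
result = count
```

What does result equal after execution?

Step 1: Global count = 47. evaluate() creates local count = 100.
Step 2: inner() declares global count and adds 5: global count = 47 + 5 = 52.
Step 3: evaluate() returns its local count = 100 (unaffected by inner).
Step 4: result = global count = 52

The answer is 52.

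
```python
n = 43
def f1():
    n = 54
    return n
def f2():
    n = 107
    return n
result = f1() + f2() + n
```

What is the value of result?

Step 1: Each function shadows global n with its own local.
Step 2: f1() returns 54, f2() returns 107.
Step 3: Global n = 43 is unchanged. result = 54 + 107 + 43 = 204

The answer is 204.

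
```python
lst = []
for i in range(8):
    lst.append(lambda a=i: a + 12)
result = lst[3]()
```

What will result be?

Step 1: Default argument a=i captures i's value at definition time.
Step 2: lst[3] was defined when i = 3, so a defaults to 3.
Step 3: result = 3 + 12 = 15 (default arg fixes the late binding issue)

The answer is 15.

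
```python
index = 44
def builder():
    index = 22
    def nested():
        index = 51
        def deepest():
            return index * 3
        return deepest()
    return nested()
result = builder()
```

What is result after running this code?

Step 1: deepest() looks up index through LEGB: not local, finds index = 51 in enclosing nested().
Step 2: Returns 51 * 3 = 153.
Step 3: result = 153

The answer is 153.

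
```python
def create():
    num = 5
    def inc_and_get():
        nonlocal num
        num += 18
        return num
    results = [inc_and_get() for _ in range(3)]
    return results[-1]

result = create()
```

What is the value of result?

Step 1: num = 5.
Step 2: Three calls to inc_and_get(), each adding 18.
Step 3: Last value = 5 + 18 * 3 = 59

The answer is 59.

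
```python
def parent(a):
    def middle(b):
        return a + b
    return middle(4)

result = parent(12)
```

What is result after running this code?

Step 1: parent(12) passes a = 12.
Step 2: middle(4) has b = 4, reads a = 12 from enclosing.
Step 3: result = 12 + 4 = 16

The answer is 16.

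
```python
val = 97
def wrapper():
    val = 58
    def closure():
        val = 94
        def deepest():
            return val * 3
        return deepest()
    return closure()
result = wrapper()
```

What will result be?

Step 1: deepest() looks up val through LEGB: not local, finds val = 94 in enclosing closure().
Step 2: Returns 94 * 3 = 282.
Step 3: result = 282

The answer is 282.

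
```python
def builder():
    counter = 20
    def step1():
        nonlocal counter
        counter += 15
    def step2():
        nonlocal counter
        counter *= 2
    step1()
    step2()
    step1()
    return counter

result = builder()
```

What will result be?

Step 1: counter = 20.
Step 2: step1(): counter = 20 + 15 = 35.
Step 3: step2(): counter = 35 * 2 = 70.
Step 4: step1(): counter = 70 + 15 = 85. result = 85

The answer is 85.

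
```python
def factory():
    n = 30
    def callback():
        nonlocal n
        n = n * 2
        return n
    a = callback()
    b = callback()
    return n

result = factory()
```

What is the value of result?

Step 1: n starts at 30.
Step 2: First callback(): n = 30 * 2 = 60.
Step 3: Second callback(): n = 60 * 2 = 120.
Step 4: result = 120

The answer is 120.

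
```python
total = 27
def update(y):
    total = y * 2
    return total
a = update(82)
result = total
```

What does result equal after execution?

Step 1: Global total = 27.
Step 2: update(82) creates local total = 82 * 2 = 164.
Step 3: Global total unchanged because no global keyword. result = 27

The answer is 27.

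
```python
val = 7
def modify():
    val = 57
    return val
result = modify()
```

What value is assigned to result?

Step 1: Global val = 7.
Step 2: modify() creates local val = 57, shadowing the global.
Step 3: Returns local val = 57. result = 57

The answer is 57.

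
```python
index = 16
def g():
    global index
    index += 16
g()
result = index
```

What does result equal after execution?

Step 1: index = 16 globally.
Step 2: g() modifies global index: index += 16 = 32.
Step 3: result = 32

The answer is 32.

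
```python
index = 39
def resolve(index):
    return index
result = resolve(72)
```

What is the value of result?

Step 1: Global index = 39.
Step 2: resolve(72) takes parameter index = 72, which shadows the global.
Step 3: result = 72

The answer is 72.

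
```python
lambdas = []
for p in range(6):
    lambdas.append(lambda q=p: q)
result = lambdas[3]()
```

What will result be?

Step 1: Default argument q=p captures p's value at each iteration.
Step 2: lambdas[3] captured q = 3 when p was 3.
Step 3: result = 3

The answer is 3.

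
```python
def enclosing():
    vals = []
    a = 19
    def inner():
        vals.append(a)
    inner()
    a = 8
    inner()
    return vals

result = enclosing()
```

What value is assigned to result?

Step 1: a = 19. inner() appends current a to vals.
Step 2: First inner(): appends 19. Then a = 8.
Step 3: Second inner(): appends 8 (closure sees updated a). result = [19, 8]

The answer is [19, 8].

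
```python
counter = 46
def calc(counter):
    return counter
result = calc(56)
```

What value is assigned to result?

Step 1: Global counter = 46.
Step 2: calc(56) takes parameter counter = 56, which shadows the global.
Step 3: result = 56

The answer is 56.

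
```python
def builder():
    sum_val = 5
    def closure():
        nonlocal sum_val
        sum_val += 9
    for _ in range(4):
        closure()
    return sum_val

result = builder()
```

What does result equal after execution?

Step 1: sum_val = 5.
Step 2: closure() is called 4 times in a loop, each adding 9 via nonlocal.
Step 3: sum_val = 5 + 9 * 4 = 41

The answer is 41.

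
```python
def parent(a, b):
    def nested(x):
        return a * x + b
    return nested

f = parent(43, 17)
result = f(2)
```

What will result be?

Step 1: parent(43, 17) captures a = 43, b = 17.
Step 2: f(2) computes 43 * 2 + 17 = 103.
Step 3: result = 103

The answer is 103.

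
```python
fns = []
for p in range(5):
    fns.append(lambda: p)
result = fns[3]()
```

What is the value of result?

Step 1: The loop creates 5 lambdas, all referencing the same variable p.
Step 2: After the loop, p = 4 (final value).
Step 3: fns[3]() looks up p at call time and finds 4. This is the late binding gotcha. result = 4

The answer is 4.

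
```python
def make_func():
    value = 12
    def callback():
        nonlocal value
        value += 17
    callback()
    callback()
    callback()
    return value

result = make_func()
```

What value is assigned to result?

Step 1: value starts at 12.
Step 2: callback() is called 3 times, each adding 17.
Step 3: value = 12 + 17 * 3 = 63

The answer is 63.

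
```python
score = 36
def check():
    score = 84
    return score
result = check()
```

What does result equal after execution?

Step 1: Global score = 36.
Step 2: check() creates local score = 84, shadowing the global.
Step 3: Returns local score = 84. result = 84

The answer is 84.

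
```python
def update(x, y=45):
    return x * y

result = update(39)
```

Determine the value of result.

Step 1: update(39) uses default y = 45.
Step 2: Returns 39 * 45 = 1755.
Step 3: result = 1755

The answer is 1755.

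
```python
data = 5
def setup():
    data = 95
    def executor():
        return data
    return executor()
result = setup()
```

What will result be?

Step 1: data = 5 globally, but setup() defines data = 95 locally.
Step 2: executor() looks up data. Not in local scope, so checks enclosing scope (setup) and finds data = 95.
Step 3: result = 95

The answer is 95.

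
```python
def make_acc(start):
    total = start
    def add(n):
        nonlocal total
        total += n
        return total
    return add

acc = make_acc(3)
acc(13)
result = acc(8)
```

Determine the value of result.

Step 1: make_acc(3) creates closure with total = 3.
Step 2: First acc(13): total = 3 + 13 = 16.
Step 3: Second acc(8): total = 16 + 8 = 24. result = 24

The answer is 24.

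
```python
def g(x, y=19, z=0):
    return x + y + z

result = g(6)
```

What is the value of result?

Step 1: g(6) uses defaults y = 19, z = 0.
Step 2: Returns 6 + 19 + 0 = 25.
Step 3: result = 25

The answer is 25.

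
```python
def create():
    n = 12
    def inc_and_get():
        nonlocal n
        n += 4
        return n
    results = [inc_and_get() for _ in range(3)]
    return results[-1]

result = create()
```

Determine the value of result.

Step 1: n = 12.
Step 2: Three calls to inc_and_get(), each adding 4.
Step 3: Last value = 12 + 4 * 3 = 24

The answer is 24.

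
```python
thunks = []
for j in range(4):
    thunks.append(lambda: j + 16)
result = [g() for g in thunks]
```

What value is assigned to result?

Step 1: All lambdas capture j by reference. After the loop, j = 3.
Step 2: Each call returns 3 + 16 = 19.
Step 3: result = [19, 19, 19, 19]

The answer is [19, 19, 19, 19].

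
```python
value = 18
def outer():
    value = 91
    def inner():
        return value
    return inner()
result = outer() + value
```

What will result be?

Step 1: Global value = 18. outer() shadows with value = 91.
Step 2: inner() returns enclosing value = 91. outer() = 91.
Step 3: result = 91 + global value (18) = 109

The answer is 109.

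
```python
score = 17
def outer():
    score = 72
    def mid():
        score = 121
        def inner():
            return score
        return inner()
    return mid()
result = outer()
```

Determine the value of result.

Step 1: Three levels of shadowing: global 17, outer 72, mid 121.
Step 2: inner() finds score = 121 in enclosing mid() scope.
Step 3: result = 121

The answer is 121.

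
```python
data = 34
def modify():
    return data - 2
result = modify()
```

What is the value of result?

Step 1: data = 34 is defined globally.
Step 2: modify() looks up data from global scope = 34, then computes 34 - 2 = 32.
Step 3: result = 32

The answer is 32.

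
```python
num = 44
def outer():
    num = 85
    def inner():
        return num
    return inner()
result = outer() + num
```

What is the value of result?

Step 1: Global num = 44. outer() shadows with num = 85.
Step 2: inner() returns enclosing num = 85. outer() = 85.
Step 3: result = 85 + global num (44) = 129

The answer is 129.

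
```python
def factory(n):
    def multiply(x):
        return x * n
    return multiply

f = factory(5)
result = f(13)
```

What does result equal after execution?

Step 1: factory(5) returns multiply closure with n = 5.
Step 2: f(13) computes 13 * 5 = 65.
Step 3: result = 65

The answer is 65.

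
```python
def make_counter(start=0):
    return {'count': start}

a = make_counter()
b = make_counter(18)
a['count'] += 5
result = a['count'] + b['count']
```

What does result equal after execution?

Step 1: make_counter() returns a new dict each call (immutable default 0).
Step 2: a = {'count': 0}, b = {'count': 18}.
Step 3: a['count'] += 5 = 5. result = 5 + 18 = 23

The answer is 23.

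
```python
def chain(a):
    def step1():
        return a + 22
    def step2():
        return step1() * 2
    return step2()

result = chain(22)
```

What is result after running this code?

Step 1: chain(22) captures a = 22.
Step 2: step2() calls step1() which returns 22 + 22 = 44.
Step 3: step2() returns 44 * 2 = 88

The answer is 88.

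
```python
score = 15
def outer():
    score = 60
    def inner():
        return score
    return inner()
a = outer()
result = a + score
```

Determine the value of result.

Step 1: outer() has local score = 60. inner() reads from enclosing.
Step 2: outer() returns 60. Global score = 15 unchanged.
Step 3: result = 60 + 15 = 75

The answer is 75.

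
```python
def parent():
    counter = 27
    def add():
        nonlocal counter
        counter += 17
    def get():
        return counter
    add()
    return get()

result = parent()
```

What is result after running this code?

Step 1: counter = 27. add() modifies it via nonlocal, get() reads it.
Step 2: add() makes counter = 27 + 17 = 44.
Step 3: get() returns 44. result = 44

The answer is 44.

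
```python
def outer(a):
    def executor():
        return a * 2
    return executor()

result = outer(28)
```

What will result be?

Step 1: outer(28) binds parameter a = 28.
Step 2: executor() accesses a = 28 from enclosing scope.
Step 3: result = 28 * 2 = 56

The answer is 56.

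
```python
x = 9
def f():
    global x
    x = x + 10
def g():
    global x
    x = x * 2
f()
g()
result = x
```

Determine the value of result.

Step 1: x = 9.
Step 2: f() adds 10: x = 9 + 10 = 19.
Step 3: g() doubles: x = 19 * 2 = 38.
Step 4: result = 38

The answer is 38.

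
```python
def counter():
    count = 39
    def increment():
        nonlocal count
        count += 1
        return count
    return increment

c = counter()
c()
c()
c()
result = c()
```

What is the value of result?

Step 1: counter() creates closure with count = 39.
Step 2: Each c() call increments count via nonlocal. After 4 calls: 39 + 4 = 43.
Step 3: result = 43

The answer is 43.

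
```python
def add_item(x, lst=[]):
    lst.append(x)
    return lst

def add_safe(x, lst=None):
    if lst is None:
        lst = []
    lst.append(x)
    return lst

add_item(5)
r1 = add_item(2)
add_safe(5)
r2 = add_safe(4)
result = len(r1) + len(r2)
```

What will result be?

Step 1: add_item shares mutable default: after 2 calls, lst = [5, 2], len = 2.
Step 2: add_safe creates fresh list each time: r2 = [4], len = 1.
Step 3: result = 2 + 1 = 3

The answer is 3.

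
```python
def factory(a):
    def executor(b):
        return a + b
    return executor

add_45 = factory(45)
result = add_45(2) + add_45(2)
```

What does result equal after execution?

Step 1: add_45 captures a = 45.
Step 2: add_45(2) = 45 + 2 = 47, called twice.
Step 3: result = 47 + 47 = 94

The answer is 94.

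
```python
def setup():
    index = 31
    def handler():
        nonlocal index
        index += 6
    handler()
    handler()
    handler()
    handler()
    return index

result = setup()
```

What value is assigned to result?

Step 1: index starts at 31.
Step 2: handler() is called 4 times, each adding 6.
Step 3: index = 31 + 6 * 4 = 55

The answer is 55.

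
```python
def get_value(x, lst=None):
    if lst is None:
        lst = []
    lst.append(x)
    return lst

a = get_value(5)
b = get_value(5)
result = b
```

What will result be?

Step 1: None default with guard creates a NEW list each call.
Step 2: a = [5] (fresh list). b = [5] (another fresh list).
Step 3: result = [5] (this is the fix for mutable default)

The answer is [5].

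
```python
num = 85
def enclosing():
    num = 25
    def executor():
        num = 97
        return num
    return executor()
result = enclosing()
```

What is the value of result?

Step 1: Three scopes define num: global (85), enclosing (25), executor (97).
Step 2: executor() has its own local num = 97, which shadows both enclosing and global.
Step 3: result = 97 (local wins in LEGB)

The answer is 97.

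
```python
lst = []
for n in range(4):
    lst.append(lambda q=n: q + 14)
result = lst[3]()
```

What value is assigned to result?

Step 1: Default argument q=n captures n's value at definition time.
Step 2: lst[3] was defined when n = 3, so q defaults to 3.
Step 3: result = 3 + 14 = 17 (default arg fixes the late binding issue)

The answer is 17.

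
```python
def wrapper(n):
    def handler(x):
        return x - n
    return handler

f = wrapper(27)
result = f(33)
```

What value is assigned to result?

Step 1: wrapper(27) creates a closure capturing n = 27.
Step 2: f(33) computes 33 - 27 = 6.
Step 3: result = 6

The answer is 6.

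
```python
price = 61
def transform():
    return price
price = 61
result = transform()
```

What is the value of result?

Step 1: price is first set to 61, then reassigned to 61.
Step 2: transform() is called after the reassignment, so it looks up the current global price = 61.
Step 3: result = 61

The answer is 61.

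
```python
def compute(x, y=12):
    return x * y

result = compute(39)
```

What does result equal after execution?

Step 1: compute(39) uses default y = 12.
Step 2: Returns 39 * 12 = 468.
Step 3: result = 468

The answer is 468.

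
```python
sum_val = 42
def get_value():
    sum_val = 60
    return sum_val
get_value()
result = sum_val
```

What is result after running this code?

Step 1: Global sum_val = 42.
Step 2: get_value() creates local sum_val = 60 (shadow, not modification).
Step 3: After get_value() returns, global sum_val is unchanged. result = 42

The answer is 42.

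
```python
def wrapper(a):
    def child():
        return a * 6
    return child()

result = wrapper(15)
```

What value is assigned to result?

Step 1: wrapper(15) binds parameter a = 15.
Step 2: child() accesses a = 15 from enclosing scope.
Step 3: result = 15 * 6 = 90

The answer is 90.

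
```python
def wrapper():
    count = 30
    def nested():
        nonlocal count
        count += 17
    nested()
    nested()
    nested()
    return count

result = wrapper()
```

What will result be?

Step 1: count starts at 30.
Step 2: nested() is called 3 times, each adding 17.
Step 3: count = 30 + 17 * 3 = 81

The answer is 81.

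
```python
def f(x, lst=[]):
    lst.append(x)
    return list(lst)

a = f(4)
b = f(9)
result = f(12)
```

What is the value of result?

Step 1: Default list is shared. list() creates copies for return values.
Step 2: Internal list grows: [4] -> [4, 9] -> [4, 9, 12].
Step 3: result = [4, 9, 12]

The answer is [4, 9, 12].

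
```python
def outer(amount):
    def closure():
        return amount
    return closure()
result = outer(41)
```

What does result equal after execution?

Step 1: outer(41) binds parameter amount = 41.
Step 2: closure() looks up amount in enclosing scope and finds the parameter amount = 41.
Step 3: result = 41

The answer is 41.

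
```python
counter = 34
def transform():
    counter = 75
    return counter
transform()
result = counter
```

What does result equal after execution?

Step 1: counter = 34 globally.
Step 2: transform() creates a LOCAL counter = 75 (no global keyword!).
Step 3: The global counter is unchanged. result = 34

The answer is 34.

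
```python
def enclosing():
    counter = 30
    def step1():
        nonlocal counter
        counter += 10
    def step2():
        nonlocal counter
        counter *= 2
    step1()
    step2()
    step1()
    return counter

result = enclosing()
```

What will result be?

Step 1: counter = 30.
Step 2: step1(): counter = 30 + 10 = 40.
Step 3: step2(): counter = 40 * 2 = 80.
Step 4: step1(): counter = 80 + 10 = 90. result = 90

The answer is 90.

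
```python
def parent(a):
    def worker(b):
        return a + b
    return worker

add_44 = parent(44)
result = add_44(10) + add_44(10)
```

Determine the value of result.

Step 1: add_44 captures a = 44.
Step 2: add_44(10) = 44 + 10 = 54, called twice.
Step 3: result = 54 + 54 = 108

The answer is 108.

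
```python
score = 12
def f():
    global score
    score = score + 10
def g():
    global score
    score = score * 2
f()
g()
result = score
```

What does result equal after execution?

Step 1: score = 12.
Step 2: f() adds 10: score = 12 + 10 = 22.
Step 3: g() doubles: score = 22 * 2 = 44.
Step 4: result = 44

The answer is 44.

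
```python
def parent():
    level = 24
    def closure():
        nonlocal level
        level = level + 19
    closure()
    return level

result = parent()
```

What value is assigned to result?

Step 1: parent() sets level = 24.
Step 2: closure() uses nonlocal to modify level in parent's scope: level = 24 + 19 = 43.
Step 3: parent() returns the modified level = 43

The answer is 43.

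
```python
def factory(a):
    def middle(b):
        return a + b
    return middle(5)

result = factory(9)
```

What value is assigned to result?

Step 1: factory(9) passes a = 9.
Step 2: middle(5) has b = 5, reads a = 9 from enclosing.
Step 3: result = 9 + 5 = 14

The answer is 14.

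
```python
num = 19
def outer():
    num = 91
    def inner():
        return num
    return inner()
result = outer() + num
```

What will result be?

Step 1: Global num = 19. outer() shadows with num = 91.
Step 2: inner() returns enclosing num = 91. outer() = 91.
Step 3: result = 91 + global num (19) = 110

The answer is 110.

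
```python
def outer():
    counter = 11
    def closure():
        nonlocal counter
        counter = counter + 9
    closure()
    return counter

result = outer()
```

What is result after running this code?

Step 1: outer() sets counter = 11.
Step 2: closure() uses nonlocal to modify counter in outer's scope: counter = 11 + 9 = 20.
Step 3: outer() returns the modified counter = 20

The answer is 20.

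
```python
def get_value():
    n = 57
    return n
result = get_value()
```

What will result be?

Step 1: get_value() defines n = 57 in its local scope.
Step 2: return n finds the local variable n = 57.
Step 3: result = 57

The answer is 57.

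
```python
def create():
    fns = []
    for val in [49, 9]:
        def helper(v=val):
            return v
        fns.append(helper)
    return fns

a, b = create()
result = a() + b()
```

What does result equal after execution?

Step 1: Default argument v=val captures val at each iteration.
Step 2: a() returns 49 (captured at first iteration), b() returns 9 (captured at second).
Step 3: result = 49 + 9 = 58

The answer is 58.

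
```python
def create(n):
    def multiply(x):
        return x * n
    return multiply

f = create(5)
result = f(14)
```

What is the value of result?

Step 1: create(5) returns multiply closure with n = 5.
Step 2: f(14) computes 14 * 5 = 70.
Step 3: result = 70

The answer is 70.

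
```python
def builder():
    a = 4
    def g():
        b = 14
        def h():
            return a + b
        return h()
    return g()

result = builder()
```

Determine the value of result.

Step 1: builder() defines a = 4. g() defines b = 14.
Step 2: h() accesses both from enclosing scopes: a = 4, b = 14.
Step 3: result = 4 + 14 = 18

The answer is 18.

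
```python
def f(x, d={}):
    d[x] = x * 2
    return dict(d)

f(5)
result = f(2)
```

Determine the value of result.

Step 1: Mutable default dict is shared across calls.
Step 2: First call adds 5: 10. Second call adds 2: 4.
Step 3: result = {5: 10, 2: 4}

The answer is {5: 10, 2: 4}.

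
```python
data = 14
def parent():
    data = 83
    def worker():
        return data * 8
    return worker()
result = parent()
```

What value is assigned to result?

Step 1: parent() shadows global data with data = 83.
Step 2: worker() finds data = 83 in enclosing scope, computes 83 * 8 = 664.
Step 3: result = 664

The answer is 664.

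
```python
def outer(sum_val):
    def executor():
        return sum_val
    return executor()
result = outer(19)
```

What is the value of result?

Step 1: outer(19) binds parameter sum_val = 19.
Step 2: executor() looks up sum_val in enclosing scope and finds the parameter sum_val = 19.
Step 3: result = 19

The answer is 19.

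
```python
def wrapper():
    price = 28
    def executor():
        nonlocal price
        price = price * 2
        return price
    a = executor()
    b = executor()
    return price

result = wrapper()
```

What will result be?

Step 1: price starts at 28.
Step 2: First executor(): price = 28 * 2 = 56.
Step 3: Second executor(): price = 56 * 2 = 112.
Step 4: result = 112

The answer is 112.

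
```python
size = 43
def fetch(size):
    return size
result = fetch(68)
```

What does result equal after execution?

Step 1: Global size = 43.
Step 2: fetch(68) takes parameter size = 68, which shadows the global.
Step 3: result = 68

The answer is 68.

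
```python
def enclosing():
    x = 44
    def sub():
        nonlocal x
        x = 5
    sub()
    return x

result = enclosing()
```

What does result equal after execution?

Step 1: enclosing() sets x = 44.
Step 2: sub() uses nonlocal to reassign x = 5.
Step 3: result = 5

The answer is 5.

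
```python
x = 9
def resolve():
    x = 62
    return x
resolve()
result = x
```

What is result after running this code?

Step 1: x = 9 globally.
Step 2: resolve() creates a LOCAL x = 62 (no global keyword!).
Step 3: The global x is unchanged. result = 9

The answer is 9.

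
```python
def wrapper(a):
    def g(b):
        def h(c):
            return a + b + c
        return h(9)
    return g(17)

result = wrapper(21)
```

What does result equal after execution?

Step 1: a = 21, b = 17, c = 9 across three nested scopes.
Step 2: h() accesses all three via LEGB rule.
Step 3: result = 21 + 17 + 9 = 47

The answer is 47.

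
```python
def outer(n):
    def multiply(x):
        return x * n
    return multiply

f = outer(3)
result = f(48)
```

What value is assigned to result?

Step 1: outer(3) returns multiply closure with n = 3.
Step 2: f(48) computes 48 * 3 = 144.
Step 3: result = 144

The answer is 144.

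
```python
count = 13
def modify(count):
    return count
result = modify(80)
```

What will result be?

Step 1: Global count = 13.
Step 2: modify(80) takes parameter count = 80, which shadows the global.
Step 3: result = 80

The answer is 80.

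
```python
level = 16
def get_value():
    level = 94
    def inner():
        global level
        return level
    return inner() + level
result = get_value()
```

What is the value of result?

Step 1: Global level = 16. get_value() shadows with local level = 94.
Step 2: inner() uses global keyword, so inner() returns global level = 16.
Step 3: get_value() returns 16 + 94 = 110

The answer is 110.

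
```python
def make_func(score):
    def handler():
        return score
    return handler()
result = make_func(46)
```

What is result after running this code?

Step 1: make_func(46) binds parameter score = 46.
Step 2: handler() looks up score in enclosing scope and finds the parameter score = 46.
Step 3: result = 46

The answer is 46.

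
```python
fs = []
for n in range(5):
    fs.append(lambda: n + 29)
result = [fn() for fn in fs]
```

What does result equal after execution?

Step 1: All lambdas capture n by reference. After the loop, n = 4.
Step 2: Each call returns 4 + 29 = 33.
Step 3: result = [33, 33, 33, 33, 33]

The answer is [33, 33, 33, 33, 33].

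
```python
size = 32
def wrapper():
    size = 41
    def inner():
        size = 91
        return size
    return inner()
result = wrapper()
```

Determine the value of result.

Step 1: Three scopes define size: global (32), wrapper (41), inner (91).
Step 2: inner() has its own local size = 91, which shadows both enclosing and global.
Step 3: result = 91 (local wins in LEGB)

The answer is 91.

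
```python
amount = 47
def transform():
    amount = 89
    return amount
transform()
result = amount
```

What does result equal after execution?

Step 1: Global amount = 47.
Step 2: transform() creates local amount = 89 (shadow, not modification).
Step 3: After transform() returns, global amount is unchanged. result = 47

The answer is 47.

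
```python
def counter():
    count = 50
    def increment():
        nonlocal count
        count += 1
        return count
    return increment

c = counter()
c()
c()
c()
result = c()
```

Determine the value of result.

Step 1: counter() creates closure with count = 50.
Step 2: Each c() call increments count via nonlocal. After 4 calls: 50 + 4 = 54.
Step 3: result = 54

The answer is 54.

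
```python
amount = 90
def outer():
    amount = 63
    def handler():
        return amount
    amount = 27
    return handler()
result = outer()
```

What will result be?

Step 1: outer() sets amount = 63, then later amount = 27.
Step 2: handler() is called after amount is reassigned to 27. Closures capture variables by reference, not by value.
Step 3: result = 27

The answer is 27.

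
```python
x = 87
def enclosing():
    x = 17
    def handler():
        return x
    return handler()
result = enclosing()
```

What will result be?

Step 1: x = 87 globally, but enclosing() defines x = 17 locally.
Step 2: handler() looks up x. Not in local scope, so checks enclosing scope (enclosing) and finds x = 17.
Step 3: result = 17

The answer is 17.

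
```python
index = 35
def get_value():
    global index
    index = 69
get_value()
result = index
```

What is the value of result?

Step 1: index = 35 globally.
Step 2: get_value() declares global index and sets it to 69.
Step 3: After get_value(), global index = 69. result = 69

The answer is 69.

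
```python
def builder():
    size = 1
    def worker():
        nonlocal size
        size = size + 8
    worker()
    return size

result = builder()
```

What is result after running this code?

Step 1: builder() sets size = 1.
Step 2: worker() uses nonlocal to modify size in builder's scope: size = 1 + 8 = 9.
Step 3: builder() returns the modified size = 9

The answer is 9.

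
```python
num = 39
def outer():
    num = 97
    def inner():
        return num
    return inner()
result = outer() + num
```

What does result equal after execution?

Step 1: Global num = 39. outer() shadows with num = 97.
Step 2: inner() returns enclosing num = 97. outer() = 97.
Step 3: result = 97 + global num (39) = 136

The answer is 136.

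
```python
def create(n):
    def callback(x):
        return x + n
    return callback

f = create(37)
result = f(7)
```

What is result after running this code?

Step 1: create(37) creates a closure that captures n = 37.
Step 2: f(7) calls the closure with x = 7, returning 7 + 37 = 44.
Step 3: result = 44

The answer is 44.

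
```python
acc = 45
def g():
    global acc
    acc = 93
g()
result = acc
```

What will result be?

Step 1: acc = 45 globally.
Step 2: g() declares global acc and sets it to 93.
Step 3: After g(), global acc = 93. result = 93

The answer is 93.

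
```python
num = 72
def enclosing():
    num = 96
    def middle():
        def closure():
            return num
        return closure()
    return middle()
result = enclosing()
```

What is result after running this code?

Step 1: enclosing() defines num = 96. middle() and closure() have no local num.
Step 2: closure() checks local (none), enclosing middle() (none), enclosing enclosing() and finds num = 96.
Step 3: result = 96

The answer is 96.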